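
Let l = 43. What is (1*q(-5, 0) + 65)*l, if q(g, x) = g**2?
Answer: 3870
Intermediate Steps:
(1*q(-5, 0) + 65)*l = (1*(-5)**2 + 65)*43 = (1*25 + 65)*43 = (25 + 65)*43 = 90*43 = 3870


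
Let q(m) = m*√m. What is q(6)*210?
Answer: 1260*√6 ≈ 3086.4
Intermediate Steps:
q(m) = m^(3/2)
q(6)*210 = 6^(3/2)*210 = (6*√6)*210 = 1260*√6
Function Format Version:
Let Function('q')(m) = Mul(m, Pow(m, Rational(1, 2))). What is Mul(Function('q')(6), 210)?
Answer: Mul(1260, Pow(6, Rational(1, 2))) ≈ 3086.4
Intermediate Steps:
Function('q')(m) = Pow(m, Rational(3, 2))
Mul(Function('q')(6), 210) = Mul(Pow(6, Rational(3, 2)), 210) = Mul(Mul(6, Pow(6, Rational(1, 2))), 210) = Mul(1260, Pow(6, Rational(1, 2)))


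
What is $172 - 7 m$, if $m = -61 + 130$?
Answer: $-311$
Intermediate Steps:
$m = 69$
$172 - 7 m = 172 - 483 = -311$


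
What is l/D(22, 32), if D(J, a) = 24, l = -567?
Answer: -189/8 ≈ -23.625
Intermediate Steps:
l/D(22, 32) = -567/24 = -567*1/24 = -189/8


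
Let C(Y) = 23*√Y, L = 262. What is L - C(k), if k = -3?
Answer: 262 - 23*I*√3 ≈ 262.0 - 39.837*I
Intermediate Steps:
L - C(k) = 262 - 23*√(-3) = 262 - 23*I*√3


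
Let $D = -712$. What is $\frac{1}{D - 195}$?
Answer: $- \frac{1}{907} \approx -0.0011025$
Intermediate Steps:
$\frac{1}{D - 195} = \frac{1}{-712 - 195} = \frac{1}{-907} = - \frac{1}{907}$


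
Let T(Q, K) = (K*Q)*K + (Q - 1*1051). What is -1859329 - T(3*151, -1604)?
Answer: -1167344379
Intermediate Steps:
T(Q, K) = -1051 + Q + Q*K² (T(Q, K) = Q*K² + (Q - 1051) = Q*K² + (-1051 + Q) = -1051 + Q + Q*K²)
-1859329 - T(3*151, -1604) = -1859329 - (-1051 + 3*151 + (3*151)*(-1604)²) = -1859329 - (-1051 + 453 + 453*2572816) = -1859329 - (-1051 + 453 + 1165485648) = -1859329 - 1*1165485050 = -1859329 - 1165485050 = -1167344379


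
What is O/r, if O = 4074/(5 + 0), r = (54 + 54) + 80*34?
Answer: 291/1010 ≈ 0.28812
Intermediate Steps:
r = 2828 (r = 108 + 2720 = 2828)
O = 4074/5 ≈ 814.80
O/r = (4074/5)/2828 = (4074/5)*(1/2828) = 291/1010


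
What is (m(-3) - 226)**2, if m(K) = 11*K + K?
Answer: 68644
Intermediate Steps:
m(K) = 12*K
(m(-3) - 226)**2 = (12*(-3) - 226)**2 = (-36 - 226)**2 = (-262)**2 = 68644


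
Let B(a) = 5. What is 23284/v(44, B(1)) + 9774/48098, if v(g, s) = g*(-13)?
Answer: -139290388/3439007 ≈ -40.503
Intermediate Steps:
v(g, s) = -13*g
23284/v(44, B(1)) + 9774/48098 = 23284/((-13*44)) + 9774/48098 = 23284/(-572) + 9774*(1/48098) = 23284*(-1/572) + 4887/24049 = -5821/143 + 4887/24049 = -139290388/3439007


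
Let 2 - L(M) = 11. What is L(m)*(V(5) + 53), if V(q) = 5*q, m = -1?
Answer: -702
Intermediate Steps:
L(M) = -9 (L(M) = 2 - 1*11 = 2 - 11 = -9)
L(m)*(V(5) + 53) = -9*(5*5 + 53) = -9*(25 + 53) = -9*78 = -702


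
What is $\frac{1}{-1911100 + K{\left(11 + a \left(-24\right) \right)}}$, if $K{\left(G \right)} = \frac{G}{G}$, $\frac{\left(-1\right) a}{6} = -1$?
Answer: $- \frac{1}{1911099} \approx -5.2326 \cdot 10^{-7}$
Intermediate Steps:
$a = 6$ ($a = \left(-6\right) \left(-1\right) = 6$)
$K{\left(G \right)} = 1$
$\frac{1}{-1911100 + K{\left(11 + a \left(-24\right) \right)}} = \frac{1}{-1911100 + 1} = \frac{1}{-1911099} = - \frac{1}{1911099}$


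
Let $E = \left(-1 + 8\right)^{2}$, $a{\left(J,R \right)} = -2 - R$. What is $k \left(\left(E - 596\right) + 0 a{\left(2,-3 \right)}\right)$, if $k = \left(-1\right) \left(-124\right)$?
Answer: $-67828$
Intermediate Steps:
$E = 49$ ($E = 7^{2} = 49$)
$k = 124$
$k \left(\left(E - 596\right) + 0 a{\left(2,-3 \right)}\right) = 124 \left(\left(49 - 596\right) + 0 \left(-2 - -3\right)\right) = 124 \left(-547 + 0 \left(-2 + 3\right)\right) = 124 \left(-547 + 0 \cdot 1\right) = 124 \left(-547 + 0\right) = 124 \left(-547\right) = -67828$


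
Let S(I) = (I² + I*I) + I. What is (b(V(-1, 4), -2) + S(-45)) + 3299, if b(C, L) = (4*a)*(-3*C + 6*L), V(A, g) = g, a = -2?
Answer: 7496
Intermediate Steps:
S(I) = I + 2*I² (S(I) = (I² + I²) + I = 2*I² + I = I + 2*I²)
b(C, L) = -48*L + 24*C (b(C, L) = (4*(-2))*(-3*C + 6*L) = -8*(-3*C + 6*L) = -48*L + 24*C)
(b(V(-1, 4), -2) + S(-45)) + 3299 = ((-48*(-2) + 24*4) - 45*(1 + 2*(-45))) + 3299 = ((96 + 96) - 45*(1 - 90)) + 3299 = (192 - 45*(-89)) + 3299 = (192 + 4005) + 3299 = 4197 + 3299 = 7496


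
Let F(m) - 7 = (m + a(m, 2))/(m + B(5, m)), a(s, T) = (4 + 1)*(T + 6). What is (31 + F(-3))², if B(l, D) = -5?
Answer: 71289/64 ≈ 1113.9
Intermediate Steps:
a(s, T) = 30 + 5*T (a(s, T) = 5*(6 + T) = 30 + 5*T)
F(m) = 7 + (40 + m)/(-5 + m) (F(m) = 7 + (m + (30 + 5*2))/(m - 5) = 7 + (m + (30 + 10))/(-5 + m) = 7 + (m + 40)/(-5 + m) = 7 + (40 + m)/(-5 + m))
(31 + F(-3))² = (31 + (5 + 8*(-3))/(-5 - 3))² = (31 + (5 - 24)/(-8))² = (31 - ⅛*(-19))² = (31 + 19/8)² = (267/8)² = 71289/64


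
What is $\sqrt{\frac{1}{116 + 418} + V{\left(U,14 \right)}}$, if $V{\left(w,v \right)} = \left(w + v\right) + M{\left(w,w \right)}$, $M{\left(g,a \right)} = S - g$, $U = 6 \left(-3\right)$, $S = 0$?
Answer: $\frac{\sqrt{3992718}}{534} \approx 3.7419$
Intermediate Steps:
$U = -18$
$M{\left(g,a \right)} = - g$ ($M{\left(g,a \right)} = 0 - g = - g$)
$V{\left(w,v \right)} = v$ ($V{\left(w,v \right)} = \left(w + v\right) - w = \left(v + w\right) - w = v$)
$\sqrt{\frac{1}{116 + 418} + V{\left(U,14 \right)}} = \sqrt{\frac{1}{116 + 418} + 14} = \sqrt{\frac{1}{534} + 14} = \sqrt{\frac{7477}{534}} = \frac{\sqrt{3992718}}{534}$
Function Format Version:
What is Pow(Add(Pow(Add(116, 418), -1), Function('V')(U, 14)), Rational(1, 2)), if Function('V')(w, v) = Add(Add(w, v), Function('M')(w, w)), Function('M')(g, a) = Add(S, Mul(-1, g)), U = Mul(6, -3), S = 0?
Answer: Mul(Rational(1, 534), Pow(3992718, Rational(1, 2))) ≈ 3.7419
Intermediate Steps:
U = -18
Function('M')(g, a) = Mul(-1, g) (Function('M')(g, a) = Add(0, Mul(-1, g)) = Mul(-1, g))
Function('V')(w, v) = v (Function('V')(w, v) = Add(Add(w, v), Mul(-1, w)) = Add(Add(v, w), Mul(-1, w)) = v)
Pow(Add(Pow(Add(116, 418), -1), Function('V')(U, 14)), Rational(1, 2)) = Pow(Add(Pow(Add(116, 418), -1), 14), Rational(1, 2)) = Pow(Add(Pow(534, -1), 14), Rational(1, 2)) = Pow(Add(Rational(1, 534), 14), Rational(1, 2)) = Pow(Rational(7477, 534), Rational(1, 2)) = Mul(Rational(1, 534), Pow(3992718, Rational(1, 2)))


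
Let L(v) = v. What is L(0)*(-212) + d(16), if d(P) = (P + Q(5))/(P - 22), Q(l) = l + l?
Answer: -13/3 ≈ -4.3333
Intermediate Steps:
Q(l) = 2*l
d(P) = (10 + P)/(-22 + P) (d(P) = (P + 2*5)/(P - 22) = (P + 10)/(-22 + P) = (10 + P)/(-22 + P))
L(0)*(-212) + d(16) = 0*(-212) + (10 + 16)/(-22 + 16) = 0 + 26/(-6) = 0 - ⅙*26 = 0 - 13/3 = -13/3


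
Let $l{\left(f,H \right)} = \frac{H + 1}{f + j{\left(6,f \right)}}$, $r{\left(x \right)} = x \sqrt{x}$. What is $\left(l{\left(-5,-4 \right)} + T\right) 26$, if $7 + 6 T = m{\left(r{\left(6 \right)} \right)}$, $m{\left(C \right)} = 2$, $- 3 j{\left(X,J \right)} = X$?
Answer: $- \frac{221}{21} \approx -10.524$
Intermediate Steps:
$r{\left(x \right)} = x^{\frac{3}{2}}$
$j{\left(X,J \right)} = - \frac{X}{3}$
$T = - \frac{5}{6}$ ($T = - \frac{7}{6} + \frac{1}{6} \cdot 2 = - \frac{7}{6} + \frac{1}{3} = - \frac{5}{6} \approx -0.83333$)
$l{\left(f,H \right)} = \frac{1 + H}{-2 + f}$ ($l{\left(f,H \right)} = \frac{H + 1}{f - 2} = \frac{1 + H}{f - 2} = \frac{1 + H}{-2 + f}$)
$\left(l{\left(-5,-4 \right)} + T\right) 26 = \left(\frac{1 - 4}{-2 - 5} - \frac{5}{6}\right) 26 = \left(\frac{1}{-7} \left(-3\right) - \frac{5}{6}\right) 26 = \left(\left(- \frac{1}{7}\right) \left(-3\right) - \frac{5}{6}\right) 26 = \left(\frac{3}{7} - \frac{5}{6}\right) 26 = \left(- \frac{17}{42}\right) 26 = - \frac{221}{21}$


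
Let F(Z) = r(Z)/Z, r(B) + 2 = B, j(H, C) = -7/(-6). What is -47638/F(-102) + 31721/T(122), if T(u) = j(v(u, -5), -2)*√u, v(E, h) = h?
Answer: -1214769/26 + 95163*√122/427 ≈ -44260.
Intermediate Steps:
j(H, C) = 7/6 (j(H, C) = -7*(-⅙) = 7/6)
r(B) = -2 + B
F(Z) = (-2 + Z)/Z
T(u) = 7*√u/6
-47638/F(-102) + 31721/T(122) = -47638*(-102/(-2 - 102)) + 31721/((7*√122/6)) = -47638/((-1/102*(-104))) + 31721*(3*√122/427) = -47638/52/51 + 95163*√122/427 = -47638*51/52 + 95163*√122/427 = -1214769/26 + 95163*√122/427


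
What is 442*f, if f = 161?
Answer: 71162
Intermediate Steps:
442*f = 442*161 = 71162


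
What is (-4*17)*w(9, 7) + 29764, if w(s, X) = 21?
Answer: 28336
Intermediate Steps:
(-4*17)*w(9, 7) + 29764 = -4*17*21 + 29764 = -68*21 + 29764 = -1428 + 29764 = 28336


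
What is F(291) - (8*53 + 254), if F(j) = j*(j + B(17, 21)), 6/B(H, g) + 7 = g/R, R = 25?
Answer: 6446406/77 ≈ 83720.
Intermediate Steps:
B(H, g) = 6/(-7 + g/25)
F(j) = j*(-75/77 + j) (F(j) = j*(j + 150/(-175 + 21)) = j*(j + 150/(-154)) = j*(j + 150*(-1/154)) = j*(j - 75/77) = j*(-75/77 + j))
F(291) - (8*53 + 254) = (1/77)*291*(-75 + 77*291) - (8*53 + 254) = (1/77)*291*(-75 + 22407) - (424 + 254) = (1/77)*291*22332 - 1*678 = 6498612/77 - 678 = 6446406/77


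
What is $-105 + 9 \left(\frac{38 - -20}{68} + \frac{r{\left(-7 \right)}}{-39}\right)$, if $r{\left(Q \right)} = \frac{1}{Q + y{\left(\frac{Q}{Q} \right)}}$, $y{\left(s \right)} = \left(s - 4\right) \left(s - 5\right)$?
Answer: $- \frac{215187}{2210} \approx -97.37$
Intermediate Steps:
$y{\left(s \right)} = \left(-5 + s\right) \left(-4 + s\right)$ ($y{\left(s \right)} = \left(-4 + s\right) \left(-5 + s\right) = \left(-5 + s\right) \left(-4 + s\right)$)
$r{\left(Q \right)} = \frac{1}{12 + Q}$ ($r{\left(Q \right)} = \frac{1}{Q + \left(20 + \left(\frac{Q}{Q}\right)^{2} - 9 \frac{Q}{Q}\right)} = \frac{1}{Q + \left(20 + 1^{2} - 9\right)} = \frac{1}{Q + \left(20 + 1 - 9\right)} = \frac{1}{Q + 12} = \frac{1}{12 + Q}$)
$-105 + 9 \left(\frac{38 - -20}{68} + \frac{r{\left(-7 \right)}}{-39}\right) = -105 + 9 \left(\frac{38 - -20}{68} + \frac{1}{\left(12 - 7\right) \left(-39\right)}\right) = -105 + 9 \left(\left(38 + 20\right) \frac{1}{68} + \frac{1}{5} \left(- \frac{1}{39}\right)\right) = -105 + 9 \left(58 \cdot \frac{1}{68} + \frac{1}{5} \left(- \frac{1}{39}\right)\right) = -105 + 9 \left(\frac{29}{34} - \frac{1}{195}\right) = -105 + 9 \cdot \frac{5621}{6630} = -105 + \frac{16863}{2210} = - \frac{215187}{2210}$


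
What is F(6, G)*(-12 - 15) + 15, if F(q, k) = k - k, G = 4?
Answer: 15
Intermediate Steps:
F(q, k) = 0
F(6, G)*(-12 - 15) + 15 = 0*(-12 - 15) + 15 = 0*(-27) + 15 = 0 + 15 = 15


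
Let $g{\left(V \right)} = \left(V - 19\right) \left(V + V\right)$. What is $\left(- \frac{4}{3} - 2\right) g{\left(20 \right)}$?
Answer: $- \frac{400}{3} \approx -133.33$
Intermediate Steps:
$g{\left(V \right)} = 2 V \left(-19 + V\right)$ ($g{\left(V \right)} = \left(-19 + V\right) 2 V = 2 V \left(-19 + V\right)$)
$\left(- \frac{4}{3} - 2\right) g{\left(20 \right)} = \left(- \frac{4}{3} - 2\right) 2 \cdot 20 \left(-19 + 20\right) = \left(\left(-4\right) \frac{1}{3} - 2\right) 2 \cdot 20 \cdot 1 = \left(- \frac{4}{3} - 2\right) 40 = \left(- \frac{10}{3}\right) 40 = - \frac{400}{3}$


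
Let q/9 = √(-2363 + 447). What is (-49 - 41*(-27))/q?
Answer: -529*I*√479/4311 ≈ -2.6856*I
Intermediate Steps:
q = 18*I*√479 (q = 9*√(-2363 + 447) = 9*√(-1916) = 9*(2*I*√479) = 18*I*√479 ≈ 393.95*I)
(-49 - 41*(-27))/q = (-49 - 41*(-27))/((18*I*√479)) = (-49 + 1107)*(-I*√479/8622) = 1058*(-I*√479/8622) = -529*I*√479/4311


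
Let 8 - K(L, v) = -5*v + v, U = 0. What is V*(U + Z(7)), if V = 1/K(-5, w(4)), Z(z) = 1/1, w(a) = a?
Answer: 1/24 ≈ 0.041667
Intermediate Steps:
Z(z) = 1
K(L, v) = 8 + 4*v (K(L, v) = 8 - (-5*v + v) = 8 - (-4)*v = 8 + 4*v)
V = 1/24 (V = 1/(8 + 4*4) = 1/(8 + 16) = 1/24 ≈ 0.041667)
V*(U + Z(7)) = (0 + 1)/24 = (1/24)*1 = 1/24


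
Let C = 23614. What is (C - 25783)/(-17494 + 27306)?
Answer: -2169/9812 ≈ -0.22106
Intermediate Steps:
(C - 25783)/(-17494 + 27306) = (23614 - 25783)/(-17494 + 27306) = -2169/9812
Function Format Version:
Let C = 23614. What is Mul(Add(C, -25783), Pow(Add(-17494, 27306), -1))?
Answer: Rational(-2169, 9812) ≈ -0.22106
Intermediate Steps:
Mul(Add(C, -25783), Pow(Add(-17494, 27306), -1)) = Mul(Add(23614, -25783), Pow(Add(-17494, 27306), -1)) = Mul(-2169, Pow(9812, -1)) = Mul(-2169, Rational(1, 9812)) = Rational(-2169, 9812)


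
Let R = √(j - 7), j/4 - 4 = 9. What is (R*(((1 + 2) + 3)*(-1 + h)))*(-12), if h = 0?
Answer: 216*√5 ≈ 482.99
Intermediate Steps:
j = 52 (j = 16 + 4*9 = 16 + 36 = 52)
R = 3*√5 (R = √(52 - 7) = √45 = 3*√5 ≈ 6.7082)
(R*(((1 + 2) + 3)*(-1 + h)))*(-12) = ((3*√5)*(((1 + 2) + 3)*(-1 + 0)))*(-12) = ((3*√5)*((3 + 3)*(-1)))*(-12) = ((3*√5)*(6*(-1)))*(-12) = ((3*√5)*(-6))*(-12) = -18*√5*(-12) = 216*√5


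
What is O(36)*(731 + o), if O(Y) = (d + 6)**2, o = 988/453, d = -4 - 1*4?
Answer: 1328524/453 ≈ 2932.7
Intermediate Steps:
d = -8 (d = -4 - 4 = -8)
o = 988/453 (o = 988*(1/453) = 988/453 ≈ 2.1810)
O(Y) = 4 (O(Y) = (-8 + 6)**2 = (-2)**2 = 4)
O(36)*(731 + o) = 4*(731 + 988/453) = 4*(332131/453) = 1328524/453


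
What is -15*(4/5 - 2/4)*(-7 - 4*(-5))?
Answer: -117/2 ≈ -58.500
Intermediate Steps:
-15*(4/5 - 2/4)*(-7 - 4*(-5)) = -15*(4*(⅕) - 2*¼)*(-7 + 20) = -15*(⅘ - ½)*13 = -9*13/2 = -15*39/10 = -117/2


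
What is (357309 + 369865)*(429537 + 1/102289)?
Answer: 31949778733411756/102289 ≈ 3.1235e+11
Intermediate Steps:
(357309 + 369865)*(429537 + 1/102289) = 727174*(429537 + 1/102289) = 727174*(43936910194/102289) = 31949778733411756/102289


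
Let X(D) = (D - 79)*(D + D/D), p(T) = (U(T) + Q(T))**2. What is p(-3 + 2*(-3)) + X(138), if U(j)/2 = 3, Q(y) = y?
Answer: 8210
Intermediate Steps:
U(j) = 6 (U(j) = 2*3 = 6)
p(T) = (6 + T)**2
X(D) = (1 + D)*(-79 + D) (X(D) = (-79 + D)*(D + 1) = (-79 + D)*(1 + D) = (1 + D)*(-79 + D))
p(-3 + 2*(-3)) + X(138) = (6 + (-3 + 2*(-3)))**2 + (-79 + 138**2 - 78*138) = (6 + (-3 - 6))**2 + (-79 + 19044 - 10764) = (6 - 9)**2 + 8201 = (-3)**2 + 8201 = 9 + 8201 = 8210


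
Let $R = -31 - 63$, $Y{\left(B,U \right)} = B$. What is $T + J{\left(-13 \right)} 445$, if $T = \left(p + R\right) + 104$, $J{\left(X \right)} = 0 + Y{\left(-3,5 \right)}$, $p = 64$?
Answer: $-1261$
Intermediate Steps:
$R = -94$ ($R = -31 - 63 = -94$)
$J{\left(X \right)} = -3$ ($J{\left(X \right)} = 0 - 3 = -3$)
$T = 74$ ($T = \left(64 - 94\right) + 104 = -30 + 104 = 74$)
$T + J{\left(-13 \right)} 445 = 74 - 1335 = -1261$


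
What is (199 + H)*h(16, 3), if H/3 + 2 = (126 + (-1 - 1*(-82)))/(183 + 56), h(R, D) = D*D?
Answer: 420732/239 ≈ 1760.4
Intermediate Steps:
h(R, D) = D²
H = -813/239 (H = -6 + 3*((126 + (-1 - 1*(-82)))/(183 + 56)) = -6 + 3*((126 + (-1 + 82))/239) = -6 + 3*((126 + 81)*(1/239)) = -6 + 3*(207*(1/239)) = -6 + 3*(207/239) = -6 + 621/239 = -813/239 ≈ -3.4017)
(199 + H)*h(16, 3) = (199 - 813/239)*3² = (46748/239)*9 = 420732/239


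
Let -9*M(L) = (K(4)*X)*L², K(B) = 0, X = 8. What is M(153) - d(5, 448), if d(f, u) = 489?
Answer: -489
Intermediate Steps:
M(L) = 0 (M(L) = -0*8*L²/9 = -0*L² = -⅑*0 = 0)
M(153) - d(5, 448) = 0 - 1*489 = 0 - 489 = -489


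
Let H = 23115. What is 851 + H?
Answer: 23966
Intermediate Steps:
851 + H = 851 + 23115 = 23966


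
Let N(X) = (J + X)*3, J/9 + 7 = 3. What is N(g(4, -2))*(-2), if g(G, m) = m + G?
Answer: 204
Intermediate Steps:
J = -36 (J = -63 + 9*3 = -63 + 27 = -36)
g(G, m) = G + m
N(X) = -108 + 3*X (N(X) = (-36 + X)*3 = -108 + 3*X)
N(g(4, -2))*(-2) = (-108 + 3*(4 - 2))*(-2) = (-108 + 3*2)*(-2) = (-108 + 6)*(-2) = -102*(-2) = 204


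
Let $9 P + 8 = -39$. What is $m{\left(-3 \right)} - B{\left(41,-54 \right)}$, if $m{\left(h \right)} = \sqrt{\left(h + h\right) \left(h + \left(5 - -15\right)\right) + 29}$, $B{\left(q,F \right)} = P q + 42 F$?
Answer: $\frac{22339}{9} + i \sqrt{73} \approx 2482.1 + 8.544 i$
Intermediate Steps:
$P = - \frac{47}{9}$ ($P = - \frac{8}{9} + \frac{1}{9} \left(-39\right) = - \frac{8}{9} - \frac{13}{3} = - \frac{47}{9} \approx -5.2222$)
$B{\left(q,F \right)} = 42 F - \frac{47 q}{9}$ ($B{\left(q,F \right)} = - \frac{47 q}{9} + 42 F = 42 F - \frac{47 q}{9}$)
$m{\left(h \right)} = \sqrt{29 + 2 h \left(20 + h\right)}$ ($m{\left(h \right)} = \sqrt{2 h \left(h + \left(5 + 15\right)\right) + 29} = \sqrt{2 h \left(h + 20\right) + 29} = \sqrt{2 h \left(20 + h\right) + 29} = \sqrt{29 + 2 h \left(20 + h\right)}$)
$m{\left(-3 \right)} - B{\left(41,-54 \right)} = \sqrt{29 + 2 \left(-3\right)^{2} + 40 \left(-3\right)} - \left(42 \left(-54\right) - \frac{1927}{9}\right) = \sqrt{29 + 2 \cdot 9 - 120} - \left(-2268 - \frac{1927}{9}\right) = \sqrt{29 + 18 - 120} - - \frac{22339}{9} = \sqrt{-73} + \frac{22339}{9} = i \sqrt{73} + \frac{22339}{9} = \frac{22339}{9} + i \sqrt{73}$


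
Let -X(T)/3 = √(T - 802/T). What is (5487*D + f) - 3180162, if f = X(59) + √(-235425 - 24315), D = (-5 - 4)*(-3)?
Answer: -3032013 - 3*√158061/59 + 6*I*√7215 ≈ -3.032e+6 + 509.65*I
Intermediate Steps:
X(T) = -3*√(T - 802/T)
D = 27 (D = -9*(-3) = 27)
f = -3*√158061/59 + 6*I*√7215 (f = -3*√(59 - 802/59) + √(-235425 - 24315) = -3*√(59 - 802*1/59) + √(-259740) = -3*√(59 - 802/59) + 6*I*√7215 = -3*√158061/59 + 6*I*√7215 ≈ -20.215 + 509.65*I)
(5487*D + f) - 3180162 = (5487*27 + (-3*√158061/59 + 6*I*√7215)) - 3180162 = (148149 + (-3*√158061/59 + 6*I*√7215)) - 3180162 = (148149 - 3*√158061/59 + 6*I*√7215) - 3180162 = -3032013 - 3*√158061/59 + 6*I*√7215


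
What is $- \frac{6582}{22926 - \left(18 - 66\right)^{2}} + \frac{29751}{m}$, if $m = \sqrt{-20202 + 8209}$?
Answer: $- \frac{1097}{3437} - \frac{29751 i \sqrt{11993}}{11993} \approx -0.31917 - 271.67 i$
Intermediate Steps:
$m = i \sqrt{11993}$ ($m = \sqrt{-11993} = i \sqrt{11993} \approx 109.51 i$)
$- \frac{6582}{22926 - \left(18 - 66\right)^{2}} + \frac{29751}{m} = - \frac{6582}{22926 - \left(18 - 66\right)^{2}} + \frac{29751}{i \sqrt{11993}} = - \frac{6582}{22926 - \left(-48\right)^{2}} + 29751 \left(- \frac{i \sqrt{11993}}{11993}\right) = - \frac{6582}{22926 - 2304} - \frac{29751 i \sqrt{11993}}{11993} = - \frac{6582}{20622} - \frac{29751 i \sqrt{11993}}{11993} = \left(-6582\right) \frac{1}{20622} - \frac{29751 i \sqrt{11993}}{11993} = - \frac{1097}{3437} - \frac{29751 i \sqrt{11993}}{11993}$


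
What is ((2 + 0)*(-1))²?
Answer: 4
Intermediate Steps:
((2 + 0)*(-1))² = (2*(-1))² = (-2)² = 4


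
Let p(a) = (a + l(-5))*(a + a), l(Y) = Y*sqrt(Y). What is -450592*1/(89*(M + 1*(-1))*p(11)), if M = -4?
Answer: 112648/54735 + 112648*I*sqrt(5)/120417 ≈ 2.0581 + 2.0918*I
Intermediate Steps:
l(Y) = Y**(3/2)
p(a) = 2*a*(a - 5*I*sqrt(5)) (p(a) = (a + (-5)**(3/2))*(a + a) = (a - 5*I*sqrt(5))*(2*a) = 2*a*(a - 5*I*sqrt(5)))
-450592*1/(89*(M + 1*(-1))*p(11)) = -450592*1/(1958*(-4 + 1*(-1))*(11 - 5*I*sqrt(5))) = -450592*1/(89*(-4 - 1)*(242 - 110*I*sqrt(5))) = -450592*(-1/(445*(242 - 110*I*sqrt(5)))) = -450592*1/(89*(-1210 + 550*I*sqrt(5))) = -450592/(-107690 + 48950*I*sqrt(5))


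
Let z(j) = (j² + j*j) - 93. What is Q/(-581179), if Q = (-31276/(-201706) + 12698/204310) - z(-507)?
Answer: 5295605317885488/5987676975155485 ≈ 0.88442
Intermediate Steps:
z(j) = -93 + 2*j² (z(j) = (j² + j²) - 93 = 2*j² - 93 = -93 + 2*j²)
Q = -5295605317885488/10302638215 (Q = (-31276/(-201706) + 12698/204310) - (-93 + 2*(-507)²) = (-31276*(-1/201706) + 12698*(1/204310)) - (-93 + 2*257049) = (15638/100853 + 6349/102155) - (-93 + 514098) = 2237815587/10302638215 - 1*514005 = 2237815587/10302638215 - 514005 = -5295605317885488/10302638215 ≈ -5.1401e+5)
Q/(-581179) = -5295605317885488/10302638215/(-581179) = -5295605317885488/10302638215*(-1/581179) = 5295605317885488/5987676975155485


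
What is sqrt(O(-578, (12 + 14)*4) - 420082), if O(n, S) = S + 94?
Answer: 2*I*sqrt(104971) ≈ 647.98*I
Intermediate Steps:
O(n, S) = 94 + S
sqrt(O(-578, (12 + 14)*4) - 420082) = sqrt((94 + (12 + 14)*4) - 420082) = sqrt((94 + 26*4) - 420082) = sqrt((94 + 104) - 420082) = sqrt(198 - 420082) = sqrt(-419884) = 2*I*sqrt(104971)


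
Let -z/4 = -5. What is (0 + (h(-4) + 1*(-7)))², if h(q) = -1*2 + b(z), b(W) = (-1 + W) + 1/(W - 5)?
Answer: 22801/225 ≈ 101.34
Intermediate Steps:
z = 20 (z = -4*(-5) = 20)
b(W) = -1 + W + 1/(-5 + W) (b(W) = (-1 + W) + 1/(-5 + W) = -1 + W + 1/(-5 + W))
h(q) = 256/15 (h(q) = -1*2 + (6 + 20² - 6*20)/(-5 + 20) = -2 + (6 + 400 - 120)/15 = -2 + (1/15)*286 = -2 + 286/15 = 256/15)
(0 + (h(-4) + 1*(-7)))² = (0 + (256/15 + 1*(-7)))² = (0 + (256/15 - 7))² = (0 + 151/15)² = (151/15)² = 22801/225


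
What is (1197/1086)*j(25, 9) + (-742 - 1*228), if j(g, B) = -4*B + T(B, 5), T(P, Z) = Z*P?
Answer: -347549/362 ≈ -960.08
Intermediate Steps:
T(P, Z) = P*Z
j(g, B) = B (j(g, B) = -4*B + B*5 = -4*B + 5*B = B)
(1197/1086)*j(25, 9) + (-742 - 1*228) = (1197/1086)*9 + (-742 - 1*228) = (1197*(1/1086))*9 + (-742 - 228) = (399/362)*9 - 970 = 3591/362 - 970 = -347549/362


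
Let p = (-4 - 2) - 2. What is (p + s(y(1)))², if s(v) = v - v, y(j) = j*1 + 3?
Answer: 64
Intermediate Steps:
y(j) = 3 + j (y(j) = j + 3 = 3 + j)
s(v) = 0
p = -8 (p = -6 - 2 = -8)
(p + s(y(1)))² = (-8 + 0)² = (-8)² = 64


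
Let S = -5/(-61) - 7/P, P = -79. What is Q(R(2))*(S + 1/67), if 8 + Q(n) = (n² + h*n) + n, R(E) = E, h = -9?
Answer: -1197860/322873 ≈ -3.7100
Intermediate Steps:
Q(n) = -8 + n² - 8*n (Q(n) = -8 + ((n² - 9*n) + n) = -8 + (n² - 8*n) = -8 + n² - 8*n)
S = 822/4819 (S = -5/(-61) - 7/(-79) = -5*(-1/61) - 7*(-1/79) = 5/61 + 7/79 = 822/4819 ≈ 0.17057)
Q(R(2))*(S + 1/67) = (-8 + 2² - 8*2)*(822/4819 + 1/67) = (-8 + 4 - 16)*(822/4819 + 1/67) = -20*59893/322873 = -1197860/322873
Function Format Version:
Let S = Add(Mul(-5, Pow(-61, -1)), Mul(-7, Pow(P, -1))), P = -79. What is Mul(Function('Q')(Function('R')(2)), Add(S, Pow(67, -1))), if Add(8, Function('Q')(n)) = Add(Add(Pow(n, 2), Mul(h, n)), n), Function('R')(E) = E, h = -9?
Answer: Rational(-1197860, 322873) ≈ -3.7100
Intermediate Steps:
Function('Q')(n) = Add(-8, Pow(n, 2), Mul(-8, n)) (Function('Q')(n) = Add(-8, Add(Add(Pow(n, 2), Mul(-9, n)), n)) = Add(-8, Add(Pow(n, 2), Mul(-8, n))) = Add(-8, Pow(n, 2), Mul(-8, n)))
S = Rational(822, 4819) (S = Add(Mul(-5, Pow(-61, -1)), Mul(-7, Pow(-79, -1))) = Add(Mul(-5, Rational(-1, 61)), Mul(-7, Rational(-1, 79))) = Add(Rational(5, 61), Rational(7, 79)) = Rational(822, 4819) ≈ 0.17057)
Mul(Function('Q')(Function('R')(2)), Add(S, Pow(67, -1))) = Mul(Add(-8, Pow(2, 2), Mul(-8, 2)), Add(Rational(822, 4819), Pow(67, -1))) = Mul(Add(-8, 4, -16), Add(Rational(822, 4819), Rational(1, 67))) = Mul(-20, Rational(59893, 322873)) = Rational(-1197860, 322873)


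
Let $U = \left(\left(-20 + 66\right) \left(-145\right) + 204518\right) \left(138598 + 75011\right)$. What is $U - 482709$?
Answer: $42261630723$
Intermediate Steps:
$U = 42262113432$ ($U = \left(46 \left(-145\right) + 204518\right) 213609 = \left(-6670 + 204518\right) 213609 = 197848 \cdot 213609 = 42262113432$)
$U - 482709 = 42262113432 - 482709 = 42261630723$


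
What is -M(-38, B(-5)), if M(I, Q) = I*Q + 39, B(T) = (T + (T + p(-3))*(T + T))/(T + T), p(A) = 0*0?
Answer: -210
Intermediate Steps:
p(A) = 0
B(T) = (T + 2*T**2)/(2*T) (B(T) = (T + (T + 0)*(T + T))/(T + T) = (T + T*(2*T))/((2*T)) = (T + 2*T**2)*(1/(2*T)) = (T + 2*T**2)/(2*T))
M(I, Q) = 39 + I*Q
-M(-38, B(-5)) = -(39 - 38*(1/2 - 5)) = -(39 - 38*(-9/2)) = -(39 + 171) = -1*210 = -210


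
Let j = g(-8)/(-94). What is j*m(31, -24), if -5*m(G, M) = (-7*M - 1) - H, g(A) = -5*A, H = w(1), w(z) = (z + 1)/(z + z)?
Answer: 664/47 ≈ 14.128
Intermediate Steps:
w(z) = (1 + z)/(2*z) (w(z) = (1 + z)/((2*z)) = (1 + z)*(1/(2*z)) = (1 + z)/(2*z))
H = 1 (H = (½)*(1 + 1)/1 = (½)*1*2 = 1)
j = -20/47 (j = -5*(-8)/(-94) = 40*(-1/94) = -20/47 ≈ -0.42553)
m(G, M) = ⅖ + 7*M/5 (m(G, M) = -((-7*M - 1) - 1*1)/5 = -((-1 - 7*M) - 1)/5 = -(-2 - 7*M)/5 = ⅖ + 7*M/5)
j*m(31, -24) = -20*(⅖ + (7/5)*(-24))/47 = -20*(⅖ - 168/5)/47 = -20/47*(-166/5) = 664/47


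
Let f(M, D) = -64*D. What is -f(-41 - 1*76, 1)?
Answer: 64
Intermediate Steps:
-f(-41 - 1*76, 1) = -(-64) = -1*(-64) = 64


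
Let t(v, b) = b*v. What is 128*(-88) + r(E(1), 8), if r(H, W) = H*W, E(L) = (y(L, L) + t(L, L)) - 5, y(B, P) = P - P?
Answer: -11296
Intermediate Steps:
y(B, P) = 0
E(L) = -5 + L² (E(L) = (0 + L*L) - 5 = (0 + L²) - 5 = L² - 5 = -5 + L²)
128*(-88) + r(E(1), 8) = 128*(-88) + (-5 + 1²)*8 = -11264 + (-5 + 1)*8 = -11264 - 4*8 = -11264 - 32 = -11296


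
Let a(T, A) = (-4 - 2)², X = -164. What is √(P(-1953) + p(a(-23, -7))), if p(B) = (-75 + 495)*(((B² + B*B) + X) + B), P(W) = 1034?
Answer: √1035914 ≈ 1017.8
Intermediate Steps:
a(T, A) = 36 (a(T, A) = (-6)² = 36)
p(B) = -68880 + 420*B + 840*B² (p(B) = (-75 + 495)*(((B² + B*B) - 164) + B) = 420*(((B² + B²) - 164) + B) = 420*((2*B² - 164) + B) = 420*((-164 + 2*B²) + B) = 420*(-164 + B + 2*B²) = -68880 + 420*B + 840*B²)
√(P(-1953) + p(a(-23, -7))) = √(1034 + (-68880 + 420*36 + 840*36²)) = √(1034 + (-68880 + 15120 + 840*1296)) = √(1034 + (-68880 + 15120 + 1088640)) = √(1034 + 1034880) = √1035914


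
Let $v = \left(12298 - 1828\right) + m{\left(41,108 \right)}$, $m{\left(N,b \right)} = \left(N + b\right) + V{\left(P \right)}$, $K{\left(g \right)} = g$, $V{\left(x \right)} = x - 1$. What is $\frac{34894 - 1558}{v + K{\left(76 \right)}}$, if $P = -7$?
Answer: $\frac{33336}{10687} \approx 3.1193$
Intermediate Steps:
$V{\left(x \right)} = -1 + x$
$m{\left(N,b \right)} = -8 + N + b$ ($m{\left(N,b \right)} = \left(N + b\right) - 8 = -8 + N + b$)
$v = 10611$ ($v = \left(12298 - 1828\right) + \left(-8 + 41 + 108\right) = 10470 + 141 = 10611$)
$\frac{34894 - 1558}{v + K{\left(76 \right)}} = \frac{34894 - 1558}{10611 + 76} = \frac{33336}{10687}$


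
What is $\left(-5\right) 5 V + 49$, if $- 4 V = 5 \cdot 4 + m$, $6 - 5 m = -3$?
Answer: $\frac{741}{4} \approx 185.25$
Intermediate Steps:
$m = \frac{9}{5}$ ($m = \frac{6}{5} - - \frac{3}{5} = \frac{6}{5} + \frac{3}{5} = \frac{9}{5} \approx 1.8$)
$V = - \frac{109}{20}$ ($V = - \frac{5 \cdot 4 + \frac{9}{5}}{4} = - \frac{20 + \frac{9}{5}}{4} = \left(- \frac{1}{4}\right) \frac{109}{5} = - \frac{109}{20} \approx -5.45$)
$\left(-5\right) 5 V + 49 = \left(-5\right) 5 \left(- \frac{109}{20}\right) + 49 = \left(-25\right) \left(- \frac{109}{20}\right) + 49 = \frac{545}{4} + 49 = \frac{741}{4}$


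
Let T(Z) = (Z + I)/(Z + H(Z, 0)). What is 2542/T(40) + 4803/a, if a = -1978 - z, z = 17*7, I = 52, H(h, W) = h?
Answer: 35500337/16077 ≈ 2208.1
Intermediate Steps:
z = 119
a = -2097 (a = -1978 - 1*119 = -1978 - 119 = -2097)
T(Z) = (52 + Z)/(2*Z) (T(Z) = (Z + 52)/(Z + Z) = (52 + Z)/((2*Z)) = (52 + Z)*(1/(2*Z)) = (52 + Z)/(2*Z))
2542/T(40) + 4803/a = 2542/(((1/2)*(52 + 40)/40)) + 4803/(-2097) = 2542/(((1/2)*(1/40)*92)) + 4803*(-1/2097) = 2542/(23/20) - 1601/699 = 2542*(20/23) - 1601/699 = 50840/23 - 1601/699 = 35500337/16077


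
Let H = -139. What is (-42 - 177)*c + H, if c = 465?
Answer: -101974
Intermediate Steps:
(-42 - 177)*c + H = (-42 - 177)*465 - 139 = -219*465 - 139 = -101835 - 139 = -101974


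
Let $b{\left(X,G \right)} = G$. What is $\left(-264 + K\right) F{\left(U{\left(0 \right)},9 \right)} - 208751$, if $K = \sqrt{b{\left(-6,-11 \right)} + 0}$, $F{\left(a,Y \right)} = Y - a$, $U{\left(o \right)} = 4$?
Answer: $-210071 + 5 i \sqrt{11} \approx -2.1007 \cdot 10^{5} + 16.583 i$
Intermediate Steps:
$K = i \sqrt{11}$ ($K = \sqrt{-11 + 0} = \sqrt{-11} = i \sqrt{11} \approx 3.3166 i$)
$\left(-264 + K\right) F{\left(U{\left(0 \right)},9 \right)} - 208751 = \left(-264 + i \sqrt{11}\right) \left(9 - 4\right) - 208751 = \left(-264 + i \sqrt{11}\right) 5 - 208751 = \left(-1320 + 5 i \sqrt{11}\right) - 208751 = -210071 + 5 i \sqrt{11}$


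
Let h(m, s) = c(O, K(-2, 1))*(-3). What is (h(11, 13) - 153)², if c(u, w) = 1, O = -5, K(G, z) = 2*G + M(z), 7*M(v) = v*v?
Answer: 24336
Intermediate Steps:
M(v) = v²/7 (M(v) = (v*v)/7 = v²/7)
K(G, z) = 2*G + z²/7
h(m, s) = -3 (h(m, s) = 1*(-3) = -3)
(h(11, 13) - 153)² = (-3 - 153)² = (-156)² = 24336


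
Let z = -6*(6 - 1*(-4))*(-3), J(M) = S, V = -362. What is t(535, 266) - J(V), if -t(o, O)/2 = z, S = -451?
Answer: 91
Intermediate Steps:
J(M) = -451
z = 180 (z = -6*(6 + 4)*(-3) = -6*10*(-3) = -60*(-3) = 180)
t(o, O) = -360 (t(o, O) = -2*180 = -360)
t(535, 266) - J(V) = -360 - 1*(-451) = -360 + 451 = 91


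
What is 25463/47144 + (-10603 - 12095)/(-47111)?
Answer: 2269661905/2221000984 ≈ 1.0219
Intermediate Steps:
25463/47144 + (-10603 - 12095)/(-47111) = 25463*(1/47144) - 22698*(-1/47111) = 25463/47144 + 22698/47111 = 2269661905/2221000984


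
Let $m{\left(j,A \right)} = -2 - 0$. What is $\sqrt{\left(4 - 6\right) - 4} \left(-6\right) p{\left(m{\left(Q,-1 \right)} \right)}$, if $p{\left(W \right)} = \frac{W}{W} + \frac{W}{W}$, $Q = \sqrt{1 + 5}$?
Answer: $- 12 i \sqrt{6} \approx - 29.394 i$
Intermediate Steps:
$Q = \sqrt{6} \approx 2.4495$
$m{\left(j,A \right)} = -2$ ($m{\left(j,A \right)} = -2 + 0 = -2$)
$p{\left(W \right)} = 2$ ($p{\left(W \right)} = 1 + 1 = 2$)
$\sqrt{\left(4 - 6\right) - 4} \left(-6\right) p{\left(m{\left(Q,-1 \right)} \right)} = \sqrt{\left(4 - 6\right) - 4} \left(-6\right) 2 = \sqrt{-2 - 4} \left(-6\right) 2 = \sqrt{-6} \left(-6\right) 2 = i \sqrt{6} \left(-6\right) 2 = - 6 i \sqrt{6} \cdot 2 = - 12 i \sqrt{6}$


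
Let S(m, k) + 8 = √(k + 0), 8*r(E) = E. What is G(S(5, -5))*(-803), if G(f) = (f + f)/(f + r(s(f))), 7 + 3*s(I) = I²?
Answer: 9636*(-√5 - 8*I)/(2*√5 + 35*I) ≈ -2244.5 + 328.83*I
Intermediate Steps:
s(I) = -7/3 + I²/3
r(E) = E/8
S(m, k) = -8 + √k (S(m, k) = -8 + √(k + 0) = -8 + √k)
G(f) = 2*f/(-7/24 + f + f²/24) (G(f) = (f + f)/(f + (-7/3 + f²/3)/8) = (2*f)/(f + (-7/24 + f²/24)) = (2*f)/(-7/24 + f + f²/24) = 2*f/(-7/24 + f + f²/24))
G(S(5, -5))*(-803) = (48*(-8 + √(-5))/(-7 + (-8 + √(-5))² + 24*(-8 + √(-5))))*(-803) = (48*(-8 + I*√5)/(-7 + (-8 + I*√5)² + 24*(-8 + I*√5)))*(-803) = (48*(-8 + I*√5)/(-7 + (-8 + I*√5)² + (-192 + 24*I*√5)))*(-803) = (48*(-8 + I*√5)/(-199 + (-8 + I*√5)² + 24*I*√5))*(-803) = -38544*(-8 + I*√5)/(-199 + (-8 + I*√5)² + 24*I*√5)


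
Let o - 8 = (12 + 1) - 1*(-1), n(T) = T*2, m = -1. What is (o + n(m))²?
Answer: 400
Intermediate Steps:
n(T) = 2*T
o = 22 (o = 8 + ((12 + 1) - 1*(-1)) = 8 + (13 + 1) = 8 + 14 = 22)
(o + n(m))² = (22 + 2*(-1))² = (22 - 2)² = 20² = 400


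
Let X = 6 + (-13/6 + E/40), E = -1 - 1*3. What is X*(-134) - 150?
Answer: -9754/15 ≈ -650.27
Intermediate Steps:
E = -4 (E = -1 - 3 = -4)
X = 56/15 (X = 6 + (-13/6 - 4/40) = 6 + (-13*1/6 - 4*1/40) = 6 + (-13/6 - 1/10) = 6 - 34/15 = 56/15 ≈ 3.7333)
X*(-134) - 150 = (56/15)*(-134) - 150 = -7504/15 - 150 = -9754/15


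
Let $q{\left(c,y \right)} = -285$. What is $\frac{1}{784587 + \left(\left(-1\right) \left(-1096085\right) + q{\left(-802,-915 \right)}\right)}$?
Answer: $\frac{1}{1880387} \approx 5.3181 \cdot 10^{-7}$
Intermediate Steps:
$\frac{1}{784587 + \left(\left(-1\right) \left(-1096085\right) + q{\left(-802,-915 \right)}\right)} = \frac{1}{784587 - -1095800} = \frac{1}{784587 + \left(1096085 - 285\right)} = \frac{1}{784587 + 1095800} = \frac{1}{1880387}$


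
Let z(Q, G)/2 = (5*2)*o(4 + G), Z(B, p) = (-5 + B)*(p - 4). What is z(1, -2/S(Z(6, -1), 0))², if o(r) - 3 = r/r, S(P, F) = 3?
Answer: 6400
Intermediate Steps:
Z(B, p) = (-5 + B)*(-4 + p)
o(r) = 4 (o(r) = 3 + r/r = 3 + 1 = 4)
z(Q, G) = 80 (z(Q, G) = 2*((5*2)*4) = 2*(10*4) = 2*40 = 80)
z(1, -2/S(Z(6, -1), 0))² = 80² = 6400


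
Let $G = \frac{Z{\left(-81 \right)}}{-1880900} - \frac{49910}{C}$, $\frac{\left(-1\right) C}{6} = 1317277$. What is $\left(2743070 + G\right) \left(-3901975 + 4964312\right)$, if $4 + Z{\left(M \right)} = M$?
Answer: $\frac{4332048049383863287256299}{1486599785580} \approx 2.9141 \cdot 10^{12}$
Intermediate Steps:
$C = -7903662$ ($C = \left(-6\right) 1317277 = -7903662$)
$Z{\left(M \right)} = -4 + M$
$G = \frac{9454753027}{1486599785580}$ ($G = \frac{-4 - 81}{-1880900} - \frac{49910}{-7903662} = \left(-85\right) \left(- \frac{1}{1880900}\right) - - \frac{24955}{3951831} = \frac{17}{376180} + \frac{24955}{3951831} = \frac{9454753027}{1486599785580} \approx 0.00636$)
$\left(2743070 + G\right) \left(-3901975 + 4964312\right) = \left(2743070 + \frac{9454753027}{1486599785580}\right) \left(-3901975 + 4964312\right) = \frac{4077847283285683627}{1486599785580} \cdot 1062337 = \frac{4332048049383863287256299}{1486599785580}$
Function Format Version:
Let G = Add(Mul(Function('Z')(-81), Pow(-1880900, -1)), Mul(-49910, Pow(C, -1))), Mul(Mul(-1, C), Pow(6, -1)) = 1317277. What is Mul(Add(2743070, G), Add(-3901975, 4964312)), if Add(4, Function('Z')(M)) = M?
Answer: Rational(4332048049383863287256299, 1486599785580) ≈ 2.9141e+12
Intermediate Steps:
C = -7903662 (C = Mul(-6, 1317277) = -7903662)
Function('Z')(M) = Add(-4, M)
G = Rational(9454753027, 1486599785580) (G = Add(Mul(Add(-4, -81), Pow(-1880900, -1)), Mul(-49910, Pow(-7903662, -1))) = Add(Mul(-85, Rational(-1, 1880900)), Mul(-49910, Rational(-1, 7903662))) = Add(Rational(17, 376180), Rational(24955, 3951831)) = Rational(9454753027, 1486599785580) ≈ 0.0063600)
Mul(Add(2743070, G), Add(-3901975, 4964312)) = Mul(Add(2743070, Rational(9454753027, 1486599785580)), Add(-3901975, 4964312)) = Mul(Rational(4077847283285683627, 1486599785580), 1062337) = Rational(4332048049383863287256299, 1486599785580)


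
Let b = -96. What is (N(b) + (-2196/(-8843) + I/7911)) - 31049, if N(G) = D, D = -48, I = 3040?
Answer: -2175407734105/69956973 ≈ -31096.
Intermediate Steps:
N(G) = -48
(N(b) + (-2196/(-8843) + I/7911)) - 31049 = (-48 + (-2196/(-8843) + 3040/7911)) - 31049 = (-48 + (-2196*(-1/8843) + 3040*(1/7911))) - 31049 = (-48 + (2196/8843 + 3040/7911)) - 31049 = (-48 + 44255276/69956973) - 31049 = -3313679428/69956973 - 31049 = -2175407734105/69956973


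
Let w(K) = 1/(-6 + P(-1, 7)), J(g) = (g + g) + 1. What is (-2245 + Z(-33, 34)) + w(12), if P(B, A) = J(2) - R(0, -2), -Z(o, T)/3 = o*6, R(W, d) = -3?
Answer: -3301/2 ≈ -1650.5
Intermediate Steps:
J(g) = 1 + 2*g (J(g) = 2*g + 1 = 1 + 2*g)
Z(o, T) = -18*o (Z(o, T) = -3*o*6 = -18*o)
P(B, A) = 8 (P(B, A) = (1 + 2*2) - 1*(-3) = (1 + 4) + 3 = 5 + 3 = 8)
w(K) = ½ (w(K) = 1/(-6 + 8) = 1/2 = ½)
(-2245 + Z(-33, 34)) + w(12) = (-2245 - 18*(-33)) + ½ = (-2245 + 594) + ½ = -1651 + ½ = -3301/2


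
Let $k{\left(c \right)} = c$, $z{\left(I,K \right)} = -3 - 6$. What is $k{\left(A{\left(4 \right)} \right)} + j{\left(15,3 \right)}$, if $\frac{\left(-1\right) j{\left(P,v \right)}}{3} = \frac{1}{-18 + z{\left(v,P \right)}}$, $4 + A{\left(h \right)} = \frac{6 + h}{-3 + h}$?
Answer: $\frac{55}{9} \approx 6.1111$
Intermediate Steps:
$z{\left(I,K \right)} = -9$ ($z{\left(I,K \right)} = -3 - 6 = -9$)
$A{\left(h \right)} = -4 + \frac{6 + h}{-3 + h}$
$j{\left(P,v \right)} = \frac{1}{9}$ ($j{\left(P,v \right)} = - \frac{3}{-18 - 9} = - \frac{3}{-27} = \left(-3\right) \left(- \frac{1}{27}\right) = \frac{1}{9}$)
$k{\left(A{\left(4 \right)} \right)} + j{\left(15,3 \right)} = \frac{3 \left(6 - 4\right)}{-3 + 4} + \frac{1}{9} = \frac{3 \left(6 - 4\right)}{1} + \frac{1}{9} = 3 \cdot 1 \cdot 2 + \frac{1}{9} = 6 + \frac{1}{9} = \frac{55}{9}$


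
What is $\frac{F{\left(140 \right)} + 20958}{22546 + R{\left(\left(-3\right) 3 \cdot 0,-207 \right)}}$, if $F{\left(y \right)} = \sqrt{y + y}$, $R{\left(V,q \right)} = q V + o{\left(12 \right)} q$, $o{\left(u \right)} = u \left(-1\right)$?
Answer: $\frac{10479}{12515} + \frac{\sqrt{70}}{12515} \approx 0.83798$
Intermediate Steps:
$o{\left(u \right)} = - u$
$R{\left(V,q \right)} = - 12 q + V q$ ($R{\left(V,q \right)} = q V + \left(-1\right) 12 q = V q - 12 q = - 12 q + V q$)
$F{\left(y \right)} = \sqrt{2} \sqrt{y}$ ($F{\left(y \right)} = \sqrt{2 y} = \sqrt{2} \sqrt{y}$)
$\frac{F{\left(140 \right)} + 20958}{22546 + R{\left(\left(-3\right) 3 \cdot 0,-207 \right)}} = \frac{\sqrt{2} \sqrt{140} + 20958}{22546 - 207 \left(-12 + \left(-3\right) 3 \cdot 0\right)} = \frac{\sqrt{2} \cdot 2 \sqrt{35} + 20958}{22546 - 207 \left(-12 - 0\right)} = \frac{2 \sqrt{70} + 20958}{22546 - 207 \left(-12 + 0\right)} = \frac{20958 + 2 \sqrt{70}}{22546 - -2484} = \frac{20958 + 2 \sqrt{70}}{22546 + 2484} = \frac{20958 + 2 \sqrt{70}}{25030} = \left(20958 + 2 \sqrt{70}\right) \frac{1}{25030} = \frac{10479}{12515} + \frac{\sqrt{70}}{12515}$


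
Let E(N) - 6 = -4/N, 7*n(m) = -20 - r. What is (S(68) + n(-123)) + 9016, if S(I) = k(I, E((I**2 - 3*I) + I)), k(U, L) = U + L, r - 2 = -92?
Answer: 10210199/1122 ≈ 9100.0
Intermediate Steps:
r = -90 (r = 2 - 92 = -90)
n(m) = 10 (n(m) = (-20 - 1*(-90))/7 = (-20 + 90)/7 = (1/7)*70 = 10)
E(N) = 6 - 4/N
k(U, L) = L + U
S(I) = 6 + I - 4/(I**2 - 2*I) (S(I) = (6 - 4/((I**2 - 3*I) + I)) + I = (6 - 4/(I**2 - 2*I)) + I = 6 + I - 4/(I**2 - 2*I))
(S(68) + n(-123)) + 9016 = ((-4 + 68*(-2 + 68)*(6 + 68))/(68*(-2 + 68)) + 10) + 9016 = ((1/68)*(-4 + 68*66*74)/66 + 10) + 9016 = ((1/68)*(1/66)*(-4 + 332112) + 10) + 9016 = ((1/68)*(1/66)*332108 + 10) + 9016 = (83027/1122 + 10) + 9016 = 94247/1122 + 9016 = 10210199/1122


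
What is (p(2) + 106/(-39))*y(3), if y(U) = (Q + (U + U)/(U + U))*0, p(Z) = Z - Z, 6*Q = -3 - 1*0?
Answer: 0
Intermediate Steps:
Q = -½ (Q = (-3 - 1*0)/6 = (-3 + 0)/6 = (⅙)*(-3) = -½ ≈ -0.50000)
p(Z) = 0
y(U) = 0 (y(U) = (-½ + (U + U)/(U + U))*0 = (-½ + (2*U)/((2*U)))*0 = (-½ + (2*U)*(1/(2*U)))*0 = (-½ + 1)*0 = (½)*0 = 0)
(p(2) + 106/(-39))*y(3) = (0 + 106/(-39))*0 = (0 + 106*(-1/39))*0 = (0 - 106/39)*0 = -106/39*0 = 0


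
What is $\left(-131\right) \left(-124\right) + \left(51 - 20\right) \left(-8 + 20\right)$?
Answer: $16616$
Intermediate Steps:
$\left(-131\right) \left(-124\right) + \left(51 - 20\right) \left(-8 + 20\right) = 16244 + 31 \cdot 12 = 16244 + 372 = 16616$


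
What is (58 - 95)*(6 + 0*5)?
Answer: -222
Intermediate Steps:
(58 - 95)*(6 + 0*5) = -37*(6 + 0) = -37*6 = -222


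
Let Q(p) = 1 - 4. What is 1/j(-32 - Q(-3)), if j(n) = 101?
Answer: 1/101 ≈ 0.0099010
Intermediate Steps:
Q(p) = -3
1/j(-32 - Q(-3)) = 1/101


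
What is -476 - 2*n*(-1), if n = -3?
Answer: -482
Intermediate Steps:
-476 - 2*n*(-1) = -476 - 2*(-3)*(-1) = -476 - (-6)*(-1) = -476 - 1*6 = -476 - 6 = -482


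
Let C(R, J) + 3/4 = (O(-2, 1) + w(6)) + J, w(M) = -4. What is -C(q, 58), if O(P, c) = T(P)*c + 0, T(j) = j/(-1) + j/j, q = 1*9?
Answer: -225/4 ≈ -56.250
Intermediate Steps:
q = 9
T(j) = 1 - j (T(j) = j*(-1) + 1 = -j + 1 = 1 - j)
O(P, c) = c*(1 - P) (O(P, c) = (1 - P)*c + 0 = c*(1 - P) + 0 = c*(1 - P))
C(R, J) = -7/4 + J (C(R, J) = -3/4 + ((1*(1 - 1*(-2)) - 4) + J) = -3/4 + ((1*(1 + 2) - 4) + J) = -3/4 + ((1*3 - 4) + J) = -3/4 + ((3 - 4) + J) = -3/4 + (-1 + J) = -7/4 + J)
-C(q, 58) = -(-7/4 + 58) = -1*225/4 = -225/4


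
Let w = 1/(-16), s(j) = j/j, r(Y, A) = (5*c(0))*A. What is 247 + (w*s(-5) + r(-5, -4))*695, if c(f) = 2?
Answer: -441543/16 ≈ -27596.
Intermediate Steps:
r(Y, A) = 10*A (r(Y, A) = (5*2)*A = 10*A)
s(j) = 1
w = -1/16 ≈ -0.062500
247 + (w*s(-5) + r(-5, -4))*695 = 247 + (-1/16*1 + 10*(-4))*695 = 247 + (-1/16 - 40)*695 = 247 - 641/16*695 = 247 - 445495/16 = -441543/16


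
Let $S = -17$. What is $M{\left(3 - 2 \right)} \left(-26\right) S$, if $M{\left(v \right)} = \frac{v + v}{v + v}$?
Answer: $442$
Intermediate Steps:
$M{\left(v \right)} = 1$ ($M{\left(v \right)} = \frac{2 v}{2 v} = 2 v \frac{1}{2 v} = 1$)
$M{\left(3 - 2 \right)} \left(-26\right) S = 1 \left(-26\right) \left(-17\right) = \left(-26\right) \left(-17\right) = 442$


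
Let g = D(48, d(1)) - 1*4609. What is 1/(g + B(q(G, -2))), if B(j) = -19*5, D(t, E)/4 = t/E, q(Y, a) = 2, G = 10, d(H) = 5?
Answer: -5/23328 ≈ -0.00021433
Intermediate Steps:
D(t, E) = 4*t/E (D(t, E) = 4*(t/E) = 4*t/E)
B(j) = -95
g = -22853/5 (g = 4*48/5 - 1*4609 = 4*48*(1/5) - 4609 = 192/5 - 4609 = -22853/5 ≈ -4570.6)
1/(g + B(q(G, -2))) = 1/(-22853/5 - 95) = 1/(-23328/5) = -5/23328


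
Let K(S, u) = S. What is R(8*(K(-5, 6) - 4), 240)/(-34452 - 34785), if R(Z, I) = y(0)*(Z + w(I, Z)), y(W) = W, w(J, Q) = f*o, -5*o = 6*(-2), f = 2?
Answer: 0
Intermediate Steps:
o = 12/5 (o = -6*(-2)/5 = -⅕*(-12) = 12/5 ≈ 2.4000)
w(J, Q) = 24/5 (w(J, Q) = 2*(12/5) = 24/5)
R(Z, I) = 0 (R(Z, I) = 0*(Z + 24/5) = 0*(24/5 + Z) = 0)
R(8*(K(-5, 6) - 4), 240)/(-34452 - 34785) = 0/(-34452 - 34785) = 0/(-69237) = 0*(-1/69237) = 0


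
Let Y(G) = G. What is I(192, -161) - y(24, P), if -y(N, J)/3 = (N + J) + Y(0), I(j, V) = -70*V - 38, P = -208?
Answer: 10680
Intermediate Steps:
I(j, V) = -38 - 70*V
y(N, J) = -3*J - 3*N (y(N, J) = -3*((N + J) + 0) = -3*((J + N) + 0) = -3*(J + N) = -3*J - 3*N)
I(192, -161) - y(24, P) = (-38 - 70*(-161)) - (-3*(-208) - 3*24) = (-38 + 11270) - (624 - 72) = 11232 - 1*552 = 11232 - 552 = 10680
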